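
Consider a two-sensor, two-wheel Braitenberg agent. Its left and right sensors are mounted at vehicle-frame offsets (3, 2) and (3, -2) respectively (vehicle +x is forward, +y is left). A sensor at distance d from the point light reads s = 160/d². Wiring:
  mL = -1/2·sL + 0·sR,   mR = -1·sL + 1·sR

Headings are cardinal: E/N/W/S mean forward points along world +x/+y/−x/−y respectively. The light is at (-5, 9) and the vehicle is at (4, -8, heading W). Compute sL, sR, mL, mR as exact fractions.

160/397 160/261 -80/397 21760/103617

left sensor world pos  = (1, -10); dL² = 397
right sensor world pos = (1, -6); dR² = 261
sL = 160/397 = 160/397
sR = 160/261 = 160/261
mL = -1/2·sL + 0·sR = -80/397
mR = -1·sL + 1·sR = 21760/103617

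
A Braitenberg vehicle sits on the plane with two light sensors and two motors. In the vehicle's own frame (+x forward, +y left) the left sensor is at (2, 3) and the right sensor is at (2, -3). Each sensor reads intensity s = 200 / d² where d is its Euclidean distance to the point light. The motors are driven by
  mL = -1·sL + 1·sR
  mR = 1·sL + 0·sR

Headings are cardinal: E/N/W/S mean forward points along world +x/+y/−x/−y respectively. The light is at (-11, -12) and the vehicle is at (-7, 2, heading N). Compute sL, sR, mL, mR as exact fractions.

200/257 40/61 -1920/15677 200/257

left sensor world pos  = (-10, 4); dL² = 257
right sensor world pos = (-4, 4); dR² = 305
sL = 200/257 = 200/257
sR = 200/305 = 40/61
mL = -1·sL + 1·sR = -1920/15677
mR = 1·sL + 0·sR = 200/257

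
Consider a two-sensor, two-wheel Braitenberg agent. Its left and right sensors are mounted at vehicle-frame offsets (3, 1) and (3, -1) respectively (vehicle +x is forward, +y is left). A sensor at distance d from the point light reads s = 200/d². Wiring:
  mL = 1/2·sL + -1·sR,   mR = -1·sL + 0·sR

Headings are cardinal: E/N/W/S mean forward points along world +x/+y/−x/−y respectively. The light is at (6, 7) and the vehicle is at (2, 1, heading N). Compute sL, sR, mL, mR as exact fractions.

100/17 100/9 -1250/153 -100/17

left sensor world pos  = (1, 4); dL² = 34
right sensor world pos = (3, 4); dR² = 18
sL = 200/34 = 100/17
sR = 200/18 = 100/9
mL = 1/2·sL + -1·sR = -1250/153
mR = -1·sL + 0·sR = -100/17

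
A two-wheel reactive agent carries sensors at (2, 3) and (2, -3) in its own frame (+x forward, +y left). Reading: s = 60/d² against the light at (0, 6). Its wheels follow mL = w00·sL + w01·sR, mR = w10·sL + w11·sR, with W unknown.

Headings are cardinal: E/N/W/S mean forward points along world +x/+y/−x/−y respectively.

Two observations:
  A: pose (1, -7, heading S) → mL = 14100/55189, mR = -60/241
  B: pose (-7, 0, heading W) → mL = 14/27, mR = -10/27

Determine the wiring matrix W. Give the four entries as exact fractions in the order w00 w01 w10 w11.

1/2 1/2 -1 0

obs A: pose=(1,-7,S) → sL=60/241, sR=60/229, mL=14100/55189, mR=-60/241
obs B: pose=(-7,0,W) → sL=10/27, sR=2/3, mL=14/27, mR=-10/27
sensor matrix S = [[60/241, 60/229], [10/27, 2/3]]; det S = 34240/496701
solve [mL_A; mL_B] = S·[w00; w01] and [mR_A; mR_B] = S·[w10; w11]:
  w00 = 1/2, w01 = 1/2, w10 = -1, w11 = 0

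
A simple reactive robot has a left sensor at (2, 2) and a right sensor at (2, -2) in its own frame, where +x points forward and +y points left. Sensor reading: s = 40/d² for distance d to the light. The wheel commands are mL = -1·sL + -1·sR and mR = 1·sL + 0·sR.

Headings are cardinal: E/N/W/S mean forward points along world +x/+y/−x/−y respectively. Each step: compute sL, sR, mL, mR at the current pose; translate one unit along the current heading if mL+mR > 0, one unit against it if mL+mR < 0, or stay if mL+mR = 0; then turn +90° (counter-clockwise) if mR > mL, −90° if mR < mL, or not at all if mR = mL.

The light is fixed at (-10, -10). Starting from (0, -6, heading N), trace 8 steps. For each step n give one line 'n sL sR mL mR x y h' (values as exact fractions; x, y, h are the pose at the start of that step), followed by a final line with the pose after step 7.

n=0: pose=(0,-6,N); sL=2/5, sR=2/9; mL=-28/45, mR=2/5; mL+mR=-2/9 → advance -1; mR−mL=46/45 → turn +1·90°
n=1: pose=(0,-7,W); sL=8/13, sR=40/89; mL=-1232/1157, mR=8/13; mL+mR=-40/89 → advance -1; mR−mL=1944/1157 → turn +1·90°
n=2: pose=(1,-7,S); sL=4/17, sR=20/41; mL=-504/697, mR=4/17; mL+mR=-20/41 → advance -1; mR−mL=668/697 → turn +1·90°
n=3: pose=(1,-6,E); sL=8/41, sR=40/173; mL=-3024/7093, mR=8/41; mL+mR=-40/173 → advance -1; mR−mL=4408/7093 → turn +1·90°
n=4: pose=(0,-6,N); sL=2/5, sR=2/9; mL=-28/45, mR=2/5; mL+mR=-2/9 → advance -1; mR−mL=46/45 → turn +1·90°
n=5: pose=(0,-7,W); sL=8/13, sR=40/89; mL=-1232/1157, mR=8/13; mL+mR=-40/89 → advance -1; mR−mL=1944/1157 → turn +1·90°
n=6: pose=(1,-7,S); sL=4/17, sR=20/41; mL=-504/697, mR=4/17; mL+mR=-20/41 → advance -1; mR−mL=668/697 → turn +1·90°
n=7: pose=(1,-6,E); sL=8/41, sR=40/173; mL=-3024/7093, mR=8/41; mL+mR=-40/173 → advance -1; mR−mL=4408/7093 → turn +1·90°

0 2/5 2/9 -28/45 2/5 0 -6 N
1 8/13 40/89 -1232/1157 8/13 0 -7 W
2 4/17 20/41 -504/697 4/17 1 -7 S
3 8/41 40/173 -3024/7093 8/41 1 -6 E
4 2/5 2/9 -28/45 2/5 0 -6 N
5 8/13 40/89 -1232/1157 8/13 0 -7 W
6 4/17 20/41 -504/697 4/17 1 -7 S
7 8/41 40/173 -3024/7093 8/41 1 -6 E
final 0 -6 N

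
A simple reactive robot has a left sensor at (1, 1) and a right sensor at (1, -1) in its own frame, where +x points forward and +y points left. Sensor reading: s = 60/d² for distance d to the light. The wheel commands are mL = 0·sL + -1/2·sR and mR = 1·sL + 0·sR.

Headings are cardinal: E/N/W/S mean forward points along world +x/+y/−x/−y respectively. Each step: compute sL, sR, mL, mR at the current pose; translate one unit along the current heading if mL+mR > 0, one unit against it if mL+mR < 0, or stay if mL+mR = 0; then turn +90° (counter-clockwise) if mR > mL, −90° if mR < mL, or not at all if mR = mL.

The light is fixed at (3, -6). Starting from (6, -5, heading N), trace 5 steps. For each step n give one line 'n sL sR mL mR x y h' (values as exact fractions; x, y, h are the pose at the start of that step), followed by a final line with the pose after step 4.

n=0: pose=(6,-5,N); sL=15/2, sR=3; mL=-3/2, mR=15/2; mL+mR=6 → advance +1; mR−mL=9 → turn +1·90°
n=1: pose=(6,-4,W); sL=12, sR=60/13; mL=-30/13, mR=12; mL+mR=126/13 → advance +1; mR−mL=186/13 → turn +1·90°
n=2: pose=(5,-4,S); sL=6, sR=30; mL=-15, mR=6; mL+mR=-9 → advance -1; mR−mL=21 → turn +1·90°
n=3: pose=(5,-3,E); sL=12/5, sR=60/13; mL=-30/13, mR=12/5; mL+mR=6/65 → advance +1; mR−mL=306/65 → turn +1·90°
n=4: pose=(6,-3,N); sL=3, sR=15/8; mL=-15/16, mR=3; mL+mR=33/16 → advance +1; mR−mL=63/16 → turn +1·90°

0 15/2 3 -3/2 15/2 6 -5 N
1 12 60/13 -30/13 12 6 -4 W
2 6 30 -15 6 5 -4 S
3 12/5 60/13 -30/13 12/5 5 -3 E
4 3 15/8 -15/16 3 6 -3 N
final 6 -2 W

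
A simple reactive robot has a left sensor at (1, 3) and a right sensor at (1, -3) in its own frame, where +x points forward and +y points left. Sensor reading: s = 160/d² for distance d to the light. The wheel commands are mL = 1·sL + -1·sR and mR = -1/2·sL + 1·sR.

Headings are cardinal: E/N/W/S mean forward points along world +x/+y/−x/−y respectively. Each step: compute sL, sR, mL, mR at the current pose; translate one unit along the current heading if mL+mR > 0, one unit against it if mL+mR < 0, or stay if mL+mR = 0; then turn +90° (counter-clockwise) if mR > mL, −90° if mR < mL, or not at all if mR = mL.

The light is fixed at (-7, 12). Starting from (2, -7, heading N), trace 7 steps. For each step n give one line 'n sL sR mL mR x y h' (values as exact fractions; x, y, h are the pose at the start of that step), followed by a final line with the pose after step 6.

0 4/9 40/117 4/39 14/117 2 -7 N
1 32/101 160/289 -6912/29189 11536/29189 2 -6 W
2 80/241 80/193 -3840/46513 11560/46513 1 -6 S
3 160/337 32/113 7296/38081 1744/38081 1 -7 E
4 5/17 40/109 -135/1853 815/3706 2 -7 S
5 160/389 160/629 38400/244681 11920/244681 2 -8 E
6 16/61 16/49 -192/2989 584/2989 3 -8 S
final 3 -9 E

n=0: pose=(2,-7,N); sL=4/9, sR=40/117; mL=4/39, mR=14/117; mL+mR=2/9 → advance +1; mR−mL=2/117 → turn +1·90°
n=1: pose=(2,-6,W); sL=32/101, sR=160/289; mL=-6912/29189, mR=11536/29189; mL+mR=16/101 → advance +1; mR−mL=18448/29189 → turn +1·90°
n=2: pose=(1,-6,S); sL=80/241, sR=80/193; mL=-3840/46513, mR=11560/46513; mL+mR=40/241 → advance +1; mR−mL=15400/46513 → turn +1·90°
n=3: pose=(1,-7,E); sL=160/337, sR=32/113; mL=7296/38081, mR=1744/38081; mL+mR=80/337 → advance +1; mR−mL=-5552/38081 → turn -1·90°
n=4: pose=(2,-7,S); sL=5/17, sR=40/109; mL=-135/1853, mR=815/3706; mL+mR=5/34 → advance +1; mR−mL=1085/3706 → turn +1·90°
n=5: pose=(2,-8,E); sL=160/389, sR=160/629; mL=38400/244681, mR=11920/244681; mL+mR=80/389 → advance +1; mR−mL=-26480/244681 → turn -1·90°
n=6: pose=(3,-8,S); sL=16/61, sR=16/49; mL=-192/2989, mR=584/2989; mL+mR=8/61 → advance +1; mR−mL=776/2989 → turn +1·90°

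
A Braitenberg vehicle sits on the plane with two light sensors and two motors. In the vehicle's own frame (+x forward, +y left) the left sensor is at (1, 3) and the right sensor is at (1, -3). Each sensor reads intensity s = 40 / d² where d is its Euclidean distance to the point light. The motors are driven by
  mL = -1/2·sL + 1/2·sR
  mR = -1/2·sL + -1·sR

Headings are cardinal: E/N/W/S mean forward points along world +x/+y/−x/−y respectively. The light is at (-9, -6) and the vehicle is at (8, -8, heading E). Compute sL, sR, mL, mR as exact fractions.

8/65 40/349 -96/22685 -3996/22685

left sensor world pos  = (9, -5); dL² = 325
right sensor world pos = (9, -11); dR² = 349
sL = 40/325 = 8/65
sR = 40/349 = 40/349
mL = -1/2·sL + 1/2·sR = -96/22685
mR = -1/2·sL + -1·sR = -3996/22685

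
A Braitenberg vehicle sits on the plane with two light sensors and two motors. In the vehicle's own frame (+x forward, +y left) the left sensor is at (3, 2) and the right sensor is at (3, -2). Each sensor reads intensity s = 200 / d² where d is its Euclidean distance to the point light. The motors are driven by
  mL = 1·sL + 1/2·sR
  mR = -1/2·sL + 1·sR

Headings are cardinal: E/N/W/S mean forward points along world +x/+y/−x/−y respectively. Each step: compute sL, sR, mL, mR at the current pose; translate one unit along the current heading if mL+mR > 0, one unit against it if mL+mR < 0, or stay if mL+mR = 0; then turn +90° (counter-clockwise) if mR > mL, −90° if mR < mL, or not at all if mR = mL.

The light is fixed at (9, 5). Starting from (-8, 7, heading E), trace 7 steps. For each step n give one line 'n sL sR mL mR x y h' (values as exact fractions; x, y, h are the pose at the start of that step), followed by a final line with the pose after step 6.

0 50/53 50/49 3775/2597 1425/2597 -8 7 E
1 200/197 8/13 3388/2561 276/2561 -7 7 S
2 100/181 20/37 5510/6697 1770/6697 -7 6 W
3 200/377 200/241 85900/90857 51300/90857 -8 6 N
4 50/53 50/49 3775/2597 1425/2597 -8 7 E
5 200/197 8/13 3388/2561 276/2561 -7 7 S
6 100/181 20/37 5510/6697 1770/6697 -7 6 W
final -8 6 N

n=0: pose=(-8,7,E); sL=50/53, sR=50/49; mL=3775/2597, mR=1425/2597; mL+mR=5200/2597 → advance +1; mR−mL=-2350/2597 → turn -1·90°
n=1: pose=(-7,7,S); sL=200/197, sR=8/13; mL=3388/2561, mR=276/2561; mL+mR=3664/2561 → advance +1; mR−mL=-3112/2561 → turn -1·90°
n=2: pose=(-7,6,W); sL=100/181, sR=20/37; mL=5510/6697, mR=1770/6697; mL+mR=7280/6697 → advance +1; mR−mL=-3740/6697 → turn -1·90°
n=3: pose=(-8,6,N); sL=200/377, sR=200/241; mL=85900/90857, mR=51300/90857; mL+mR=137200/90857 → advance +1; mR−mL=-34600/90857 → turn -1·90°
n=4: pose=(-8,7,E); sL=50/53, sR=50/49; mL=3775/2597, mR=1425/2597; mL+mR=5200/2597 → advance +1; mR−mL=-2350/2597 → turn -1·90°
n=5: pose=(-7,7,S); sL=200/197, sR=8/13; mL=3388/2561, mR=276/2561; mL+mR=3664/2561 → advance +1; mR−mL=-3112/2561 → turn -1·90°
n=6: pose=(-7,6,W); sL=100/181, sR=20/37; mL=5510/6697, mR=1770/6697; mL+mR=7280/6697 → advance +1; mR−mL=-3740/6697 → turn -1·90°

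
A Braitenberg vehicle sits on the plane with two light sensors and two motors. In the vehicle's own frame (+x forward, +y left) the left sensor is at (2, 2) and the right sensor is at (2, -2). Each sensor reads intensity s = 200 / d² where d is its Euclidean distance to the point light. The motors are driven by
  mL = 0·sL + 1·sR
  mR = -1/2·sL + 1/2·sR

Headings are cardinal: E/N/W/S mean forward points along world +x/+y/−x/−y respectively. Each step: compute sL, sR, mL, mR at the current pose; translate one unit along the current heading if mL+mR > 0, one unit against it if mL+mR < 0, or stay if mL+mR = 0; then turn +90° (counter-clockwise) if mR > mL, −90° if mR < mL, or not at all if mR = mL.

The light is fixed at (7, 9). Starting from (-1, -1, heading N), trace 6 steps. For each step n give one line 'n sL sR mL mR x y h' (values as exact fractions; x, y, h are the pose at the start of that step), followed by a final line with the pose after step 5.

n=0: pose=(-1,-1,N); sL=50/41, sR=2; mL=2, mR=16/41; mL+mR=98/41 → advance +1; mR−mL=-66/41 → turn -1·90°
n=1: pose=(-1,0,E); sL=40/17, sR=200/157; mL=200/157, mR=-1440/2669; mL+mR=1960/2669 → advance +1; mR−mL=-4840/2669 → turn -1·90°
n=2: pose=(0,0,S); sL=100/73, sR=100/101; mL=100/101, mR=-1400/7373; mL+mR=5900/7373 → advance +1; mR−mL=-8700/7373 → turn -1·90°
n=3: pose=(0,-1,W); sL=8/9, sR=40/29; mL=40/29, mR=64/261; mL+mR=424/261 → advance +1; mR−mL=-296/261 → turn -1·90°
n=4: pose=(-1,-1,N); sL=50/41, sR=2; mL=2, mR=16/41; mL+mR=98/41 → advance +1; mR−mL=-66/41 → turn -1·90°
n=5: pose=(-1,0,E); sL=40/17, sR=200/157; mL=200/157, mR=-1440/2669; mL+mR=1960/2669 → advance +1; mR−mL=-4840/2669 → turn -1·90°

0 50/41 2 2 16/41 -1 -1 N
1 40/17 200/157 200/157 -1440/2669 -1 0 E
2 100/73 100/101 100/101 -1400/7373 0 0 S
3 8/9 40/29 40/29 64/261 0 -1 W
4 50/41 2 2 16/41 -1 -1 N
5 40/17 200/157 200/157 -1440/2669 -1 0 E
final 0 0 S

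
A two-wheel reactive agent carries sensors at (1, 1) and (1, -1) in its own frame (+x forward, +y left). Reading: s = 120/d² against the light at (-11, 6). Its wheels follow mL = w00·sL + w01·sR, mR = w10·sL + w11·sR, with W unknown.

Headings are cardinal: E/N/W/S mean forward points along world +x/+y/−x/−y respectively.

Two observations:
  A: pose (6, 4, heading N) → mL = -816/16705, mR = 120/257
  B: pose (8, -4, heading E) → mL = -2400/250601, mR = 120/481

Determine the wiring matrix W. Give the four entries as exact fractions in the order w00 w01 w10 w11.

obs A: pose=(6,4,N) → sL=120/257, sR=24/65, mL=-816/16705, mR=120/257
obs B: pose=(8,-4,E) → sL=120/481, sR=120/521, mL=-2400/250601, mR=120/481
sensor matrix S = [[120/257, 24/65], [120/481, 120/521]]; det S = 12918528/837257941
solve [mL_A; mL_B] = S·[w00; w01] and [mR_A; mR_B] = S·[w10; w11]:
  w00 = -1/2, w01 = 1/2, w10 = 1, w11 = 0

-1/2 1/2 1 0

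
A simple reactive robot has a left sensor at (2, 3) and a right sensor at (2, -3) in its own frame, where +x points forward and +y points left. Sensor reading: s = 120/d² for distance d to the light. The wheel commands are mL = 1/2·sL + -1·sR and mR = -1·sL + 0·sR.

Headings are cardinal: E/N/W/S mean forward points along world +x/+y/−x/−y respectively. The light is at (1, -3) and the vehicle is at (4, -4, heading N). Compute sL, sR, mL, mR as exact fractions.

120 120/37 2100/37 -120

left sensor world pos  = (1, -2); dL² = 1
right sensor world pos = (7, -2); dR² = 37
sL = 120/1 = 120
sR = 120/37 = 120/37
mL = 1/2·sL + -1·sR = 2100/37
mR = -1·sL + 0·sR = -120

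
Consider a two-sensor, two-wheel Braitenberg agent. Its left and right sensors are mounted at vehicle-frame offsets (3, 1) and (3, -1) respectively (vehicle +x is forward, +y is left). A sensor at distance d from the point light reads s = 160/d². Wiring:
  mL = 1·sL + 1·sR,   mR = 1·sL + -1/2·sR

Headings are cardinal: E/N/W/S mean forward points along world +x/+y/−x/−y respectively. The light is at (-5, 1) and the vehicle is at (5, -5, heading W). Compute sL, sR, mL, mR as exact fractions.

80/49 80/37 6880/1813 1000/1813

left sensor world pos  = (2, -6); dL² = 98
right sensor world pos = (2, -4); dR² = 74
sL = 160/98 = 80/49
sR = 160/74 = 80/37
mL = 1·sL + 1·sR = 6880/1813
mR = 1·sL + -1/2·sR = 1000/1813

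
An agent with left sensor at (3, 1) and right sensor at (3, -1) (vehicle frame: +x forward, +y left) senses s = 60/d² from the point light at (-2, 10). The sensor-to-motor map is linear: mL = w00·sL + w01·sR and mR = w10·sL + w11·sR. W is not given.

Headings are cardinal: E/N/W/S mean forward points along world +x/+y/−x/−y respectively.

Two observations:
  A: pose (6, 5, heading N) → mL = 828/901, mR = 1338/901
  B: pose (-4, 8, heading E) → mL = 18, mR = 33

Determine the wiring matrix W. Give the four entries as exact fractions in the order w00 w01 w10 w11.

obs A: pose=(6,5,N) → sL=60/53, sR=12/17, mL=828/901, mR=1338/901
obs B: pose=(-4,8,E) → sL=30, sR=6, mL=18, mR=33
sensor matrix S = [[60/53, 12/17], [30, 6]]; det S = -12960/901
solve [mL_A; mL_B] = S·[w00; w01] and [mR_A; mR_B] = S·[w10; w11]:
  w00 = 1/2, w01 = 1/2, w10 = 1, w11 = 1/2

1/2 1/2 1 1/2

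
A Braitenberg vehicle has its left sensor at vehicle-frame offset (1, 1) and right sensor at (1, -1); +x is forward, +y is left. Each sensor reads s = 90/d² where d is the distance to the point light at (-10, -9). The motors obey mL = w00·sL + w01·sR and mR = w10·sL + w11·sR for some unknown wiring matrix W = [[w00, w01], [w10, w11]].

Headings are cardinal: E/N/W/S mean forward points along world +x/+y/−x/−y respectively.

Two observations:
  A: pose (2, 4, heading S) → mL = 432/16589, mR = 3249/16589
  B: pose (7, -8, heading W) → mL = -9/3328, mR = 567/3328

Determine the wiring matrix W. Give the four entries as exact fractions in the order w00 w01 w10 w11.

-1/2 1/2 -1/2 1

obs A: pose=(2,4,S) → sL=90/313, sR=18/53, mL=432/16589, mR=3249/16589
obs B: pose=(7,-8,W) → sL=45/128, sR=9/26, mL=-9/3328, mR=567/3328
sensor matrix S = [[90/313, 18/53], [45/128, 9/26]]; det S = -274185/13802048
solve [mL_A; mL_B] = S·[w00; w01] and [mR_A; mR_B] = S·[w10; w11]:
  w00 = -1/2, w01 = 1/2, w10 = -1/2, w11 = 1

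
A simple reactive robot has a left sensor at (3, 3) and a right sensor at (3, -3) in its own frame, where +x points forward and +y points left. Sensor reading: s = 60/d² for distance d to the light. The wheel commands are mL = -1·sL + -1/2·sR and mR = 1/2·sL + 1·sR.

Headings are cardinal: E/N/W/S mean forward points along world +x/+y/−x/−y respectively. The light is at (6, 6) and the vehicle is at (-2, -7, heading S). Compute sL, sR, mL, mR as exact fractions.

60/281 60/377 -31050/105937 28170/105937

left sensor world pos  = (1, -10); dL² = 281
right sensor world pos = (-5, -10); dR² = 377
sL = 60/281 = 60/281
sR = 60/377 = 60/377
mL = -1·sL + -1/2·sR = -31050/105937
mR = 1/2·sL + 1·sR = 28170/105937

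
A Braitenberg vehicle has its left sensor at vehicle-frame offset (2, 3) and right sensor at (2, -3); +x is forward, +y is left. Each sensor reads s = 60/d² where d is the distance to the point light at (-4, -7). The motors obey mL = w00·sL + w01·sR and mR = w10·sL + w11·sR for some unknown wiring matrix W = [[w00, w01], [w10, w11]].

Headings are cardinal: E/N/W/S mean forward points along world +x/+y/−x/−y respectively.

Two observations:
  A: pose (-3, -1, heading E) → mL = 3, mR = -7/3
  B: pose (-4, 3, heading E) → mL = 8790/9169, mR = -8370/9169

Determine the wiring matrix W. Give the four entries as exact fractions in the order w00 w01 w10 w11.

obs A: pose=(-3,-1,E) → sL=2/3, sR=10/3, mL=3, mR=-7/3
obs B: pose=(-4,3,E) → sL=60/173, sR=60/53, mL=8790/9169, mR=-8370/9169
sensor matrix S = [[2/3, 10/3], [60/173, 60/53]]; det S = -3680/9169
solve [mL_A; mL_B] = S·[w00; w01] and [mR_A; mR_B] = S·[w10; w11]:
  w00 = -1/2, w01 = 1, w10 = -1, w11 = -1/2

-1/2 1 -1 -1/2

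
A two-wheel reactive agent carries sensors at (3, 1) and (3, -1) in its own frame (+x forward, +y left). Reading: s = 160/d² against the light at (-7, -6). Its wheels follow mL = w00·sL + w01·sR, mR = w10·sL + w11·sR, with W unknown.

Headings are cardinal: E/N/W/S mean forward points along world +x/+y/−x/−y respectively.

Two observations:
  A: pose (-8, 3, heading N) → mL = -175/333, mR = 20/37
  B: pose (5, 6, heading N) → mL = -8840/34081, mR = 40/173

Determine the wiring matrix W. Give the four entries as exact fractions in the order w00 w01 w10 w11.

obs A: pose=(-8,3,N) → sL=40/37, sR=10/9, mL=-175/333, mR=20/37
obs B: pose=(5,6,N) → sL=80/173, sR=80/197, mL=-8840/34081, mR=40/173
sensor matrix S = [[40/37, 10/9], [80/173, 80/197]]; det S = -848800/11348973
solve [mL_A; mL_B] = S·[w00; w01] and [mR_A; mR_B] = S·[w10; w11]:
  w00 = -1, w01 = 1/2, w10 = 1/2, w11 = 0

-1 1/2 1/2 0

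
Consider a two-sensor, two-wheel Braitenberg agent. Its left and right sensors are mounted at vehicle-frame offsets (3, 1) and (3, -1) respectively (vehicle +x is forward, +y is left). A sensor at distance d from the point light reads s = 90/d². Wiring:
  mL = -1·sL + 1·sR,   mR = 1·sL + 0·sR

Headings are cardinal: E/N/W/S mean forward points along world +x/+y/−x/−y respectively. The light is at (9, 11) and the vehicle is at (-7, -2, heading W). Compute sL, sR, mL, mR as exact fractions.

left sensor world pos  = (-10, -3); dL² = 557
right sensor world pos = (-10, -1); dR² = 505
sL = 90/557 = 90/557
sR = 90/505 = 18/101
mL = -1·sL + 1·sR = 936/56257
mR = 1·sL + 0·sR = 90/557

90/557 18/101 936/56257 90/557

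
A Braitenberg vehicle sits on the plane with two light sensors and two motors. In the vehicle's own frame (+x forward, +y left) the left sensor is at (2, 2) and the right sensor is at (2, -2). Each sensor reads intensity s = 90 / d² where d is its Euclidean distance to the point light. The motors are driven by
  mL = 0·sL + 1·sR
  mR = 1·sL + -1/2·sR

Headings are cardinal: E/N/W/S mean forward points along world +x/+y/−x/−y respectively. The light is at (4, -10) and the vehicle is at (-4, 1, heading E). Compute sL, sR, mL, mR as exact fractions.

18/41 10/13 10/13 29/533

left sensor world pos  = (-2, 3); dL² = 205
right sensor world pos = (-2, -1); dR² = 117
sL = 90/205 = 18/41
sR = 90/117 = 10/13
mL = 0·sL + 1·sR = 10/13
mR = 1·sL + -1/2·sR = 29/533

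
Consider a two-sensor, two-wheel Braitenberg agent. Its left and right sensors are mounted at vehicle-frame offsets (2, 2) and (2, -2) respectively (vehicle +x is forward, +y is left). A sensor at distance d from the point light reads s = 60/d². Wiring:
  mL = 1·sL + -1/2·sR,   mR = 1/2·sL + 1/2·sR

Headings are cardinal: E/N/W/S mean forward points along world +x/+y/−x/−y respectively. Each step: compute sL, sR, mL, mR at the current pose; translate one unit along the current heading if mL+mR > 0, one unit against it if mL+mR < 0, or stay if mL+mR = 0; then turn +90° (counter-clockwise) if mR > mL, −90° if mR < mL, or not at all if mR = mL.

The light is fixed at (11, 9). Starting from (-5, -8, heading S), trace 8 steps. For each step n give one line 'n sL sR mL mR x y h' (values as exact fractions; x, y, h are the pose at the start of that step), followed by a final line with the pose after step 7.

n=0: pose=(-5,-8,S); sL=60/557, sR=12/137; mL=4878/76309, mR=7452/76309; mL+mR=90/557 → advance +1; mR−mL=2574/76309 → turn +1·90°
n=1: pose=(-5,-9,E); sL=15/113, sR=15/149; mL=2775/33674, mR=1965/16837; mL+mR=45/226 → advance +1; mR−mL=1155/33674 → turn +1·90°
n=2: pose=(-4,-9,N); sL=12/109, sR=12/85; mL=366/9265, mR=1164/9265; mL+mR=18/109 → advance +1; mR−mL=798/9265 → turn +1·90°
n=3: pose=(-4,-8,W); sL=6/65, sR=30/257; mL=567/16705, mR=1746/16705; mL+mR=9/65 → advance +1; mR−mL=1179/16705 → turn +1·90°
n=4: pose=(-5,-8,S); sL=60/557, sR=12/137; mL=4878/76309, mR=7452/76309; mL+mR=90/557 → advance +1; mR−mL=2574/76309 → turn +1·90°
n=5: pose=(-5,-9,E); sL=15/113, sR=15/149; mL=2775/33674, mR=1965/16837; mL+mR=45/226 → advance +1; mR−mL=1155/33674 → turn +1·90°
n=6: pose=(-4,-9,N); sL=12/109, sR=12/85; mL=366/9265, mR=1164/9265; mL+mR=18/109 → advance +1; mR−mL=798/9265 → turn +1·90°
n=7: pose=(-4,-8,W); sL=6/65, sR=30/257; mL=567/16705, mR=1746/16705; mL+mR=9/65 → advance +1; mR−mL=1179/16705 → turn +1·90°

0 60/557 12/137 4878/76309 7452/76309 -5 -8 S
1 15/113 15/149 2775/33674 1965/16837 -5 -9 E
2 12/109 12/85 366/9265 1164/9265 -4 -9 N
3 6/65 30/257 567/16705 1746/16705 -4 -8 W
4 60/557 12/137 4878/76309 7452/76309 -5 -8 S
5 15/113 15/149 2775/33674 1965/16837 -5 -9 E
6 12/109 12/85 366/9265 1164/9265 -4 -9 N
7 6/65 30/257 567/16705 1746/16705 -4 -8 W
final -5 -8 S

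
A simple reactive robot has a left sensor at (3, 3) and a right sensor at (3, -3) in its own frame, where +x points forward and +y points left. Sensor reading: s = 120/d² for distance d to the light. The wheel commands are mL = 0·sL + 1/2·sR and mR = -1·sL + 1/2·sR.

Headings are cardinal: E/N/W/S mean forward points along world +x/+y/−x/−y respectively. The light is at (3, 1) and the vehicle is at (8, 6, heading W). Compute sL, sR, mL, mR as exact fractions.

left sensor world pos  = (5, 3); dL² = 8
right sensor world pos = (5, 9); dR² = 68
sL = 120/8 = 15
sR = 120/68 = 30/17
mL = 0·sL + 1/2·sR = 15/17
mR = -1·sL + 1/2·sR = -240/17

15 30/17 15/17 -240/17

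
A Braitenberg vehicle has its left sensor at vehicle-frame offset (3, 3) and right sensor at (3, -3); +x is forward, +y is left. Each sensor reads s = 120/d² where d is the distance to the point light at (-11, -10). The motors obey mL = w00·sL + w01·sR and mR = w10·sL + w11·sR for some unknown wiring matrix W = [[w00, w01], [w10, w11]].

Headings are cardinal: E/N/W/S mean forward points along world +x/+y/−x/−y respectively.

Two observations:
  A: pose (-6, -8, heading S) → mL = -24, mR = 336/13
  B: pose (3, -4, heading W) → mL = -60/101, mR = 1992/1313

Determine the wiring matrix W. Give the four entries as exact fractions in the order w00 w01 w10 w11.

obs A: pose=(-6,-8,S) → sL=24/13, sR=24, mL=-24, mR=336/13
obs B: pose=(3,-4,W) → sL=12/13, sR=60/101, mL=-60/101, mR=1992/1313
sensor matrix S = [[24/13, 24], [12/13, 60/101]]; det S = -27648/1313
solve [mL_A; mL_B] = S·[w00; w01] and [mR_A; mR_B] = S·[w10; w11]:
  w00 = 0, w01 = -1, w10 = 1, w11 = 1

0 -1 1 1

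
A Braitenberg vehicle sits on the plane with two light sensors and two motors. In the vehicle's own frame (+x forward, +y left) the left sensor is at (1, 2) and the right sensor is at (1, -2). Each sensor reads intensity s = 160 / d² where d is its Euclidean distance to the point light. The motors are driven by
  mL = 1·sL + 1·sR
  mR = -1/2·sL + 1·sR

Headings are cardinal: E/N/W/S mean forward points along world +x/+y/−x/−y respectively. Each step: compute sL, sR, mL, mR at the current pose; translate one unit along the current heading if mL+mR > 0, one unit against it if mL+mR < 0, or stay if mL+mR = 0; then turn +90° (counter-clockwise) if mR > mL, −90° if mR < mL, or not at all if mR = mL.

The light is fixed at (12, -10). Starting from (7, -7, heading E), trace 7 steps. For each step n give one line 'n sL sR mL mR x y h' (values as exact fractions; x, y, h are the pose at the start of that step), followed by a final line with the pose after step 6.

0 160/41 160/17 9280/697 5200/697 7 -7 E
1 20 4 24 -6 8 -7 S
2 32/5 160/41 2112/205 144/205 8 -8 W
3 80/29 80/9 3040/261 1960/261 7 -8 N
4 160/41 160/17 9280/697 5200/697 7 -7 E
5 20 4 24 -6 8 -7 S
6 32/5 160/41 2112/205 144/205 8 -8 W
final 7 -8 N

n=0: pose=(7,-7,E); sL=160/41, sR=160/17; mL=9280/697, mR=5200/697; mL+mR=14480/697 → advance +1; mR−mL=-240/41 → turn -1·90°
n=1: pose=(8,-7,S); sL=20, sR=4; mL=24, mR=-6; mL+mR=18 → advance +1; mR−mL=-30 → turn -1·90°
n=2: pose=(8,-8,W); sL=32/5, sR=160/41; mL=2112/205, mR=144/205; mL+mR=2256/205 → advance +1; mR−mL=-48/5 → turn -1·90°
n=3: pose=(7,-8,N); sL=80/29, sR=80/9; mL=3040/261, mR=1960/261; mL+mR=5000/261 → advance +1; mR−mL=-120/29 → turn -1·90°
n=4: pose=(7,-7,E); sL=160/41, sR=160/17; mL=9280/697, mR=5200/697; mL+mR=14480/697 → advance +1; mR−mL=-240/41 → turn -1·90°
n=5: pose=(8,-7,S); sL=20, sR=4; mL=24, mR=-6; mL+mR=18 → advance +1; mR−mL=-30 → turn -1·90°
n=6: pose=(8,-8,W); sL=32/5, sR=160/41; mL=2112/205, mR=144/205; mL+mR=2256/205 → advance +1; mR−mL=-48/5 → turn -1·90°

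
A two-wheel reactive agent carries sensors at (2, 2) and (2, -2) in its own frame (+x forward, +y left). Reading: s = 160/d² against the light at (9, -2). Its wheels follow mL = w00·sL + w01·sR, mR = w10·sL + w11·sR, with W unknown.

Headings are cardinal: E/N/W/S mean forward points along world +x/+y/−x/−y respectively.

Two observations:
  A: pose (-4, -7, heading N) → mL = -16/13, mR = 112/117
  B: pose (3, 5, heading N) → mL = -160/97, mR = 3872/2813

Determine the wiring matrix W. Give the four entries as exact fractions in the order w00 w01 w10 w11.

0 -1 1/2 1/2

obs A: pose=(-4,-7,N) → sL=80/117, sR=16/13, mL=-16/13, mR=112/117
obs B: pose=(3,5,N) → sL=32/29, sR=160/97, mL=-160/97, mR=3872/2813
sensor matrix S = [[80/117, 16/13], [32/29, 160/97]]; det S = -75776/329121
solve [mL_A; mL_B] = S·[w00; w01] and [mR_A; mR_B] = S·[w10; w11]:
  w00 = 0, w01 = -1, w10 = 1/2, w11 = 1/2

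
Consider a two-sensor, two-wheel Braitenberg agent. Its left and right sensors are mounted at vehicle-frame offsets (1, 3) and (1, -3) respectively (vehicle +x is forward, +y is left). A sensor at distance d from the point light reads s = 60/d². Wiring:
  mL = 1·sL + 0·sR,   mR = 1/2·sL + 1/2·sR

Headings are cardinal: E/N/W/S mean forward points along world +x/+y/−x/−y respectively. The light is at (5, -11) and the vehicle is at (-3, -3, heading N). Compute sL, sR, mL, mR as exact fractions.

30/101 30/53 30/101 2310/5353

left sensor world pos  = (-6, -2); dL² = 202
right sensor world pos = (0, -2); dR² = 106
sL = 60/202 = 30/101
sR = 60/106 = 30/53
mL = 1·sL + 0·sR = 30/101
mR = 1/2·sL + 1/2·sR = 2310/5353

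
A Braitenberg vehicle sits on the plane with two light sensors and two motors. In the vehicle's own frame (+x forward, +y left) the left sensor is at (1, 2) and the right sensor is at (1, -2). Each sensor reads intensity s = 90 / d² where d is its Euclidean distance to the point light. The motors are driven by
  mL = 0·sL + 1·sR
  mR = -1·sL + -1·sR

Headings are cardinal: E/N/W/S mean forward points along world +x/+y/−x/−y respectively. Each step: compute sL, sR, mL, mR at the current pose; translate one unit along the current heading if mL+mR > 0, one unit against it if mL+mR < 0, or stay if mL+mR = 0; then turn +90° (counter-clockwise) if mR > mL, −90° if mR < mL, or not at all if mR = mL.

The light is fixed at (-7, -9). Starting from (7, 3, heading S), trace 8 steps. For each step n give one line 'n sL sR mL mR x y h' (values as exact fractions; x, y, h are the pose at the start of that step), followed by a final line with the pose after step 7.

0 90/377 18/53 18/53 -11556/19981 7 3 S
1 9/29 45/197 45/197 -3078/5713 7 4 W
2 18/73 18/97 18/97 -3060/7081 8 4 N
3 45/226 45/178 45/178 -4545/10057 8 3 E
4 90/377 18/53 18/53 -11556/19981 7 3 S
5 9/29 45/197 45/197 -3078/5713 7 4 W
6 18/73 18/97 18/97 -3060/7081 8 4 N
7 45/226 45/178 45/178 -4545/10057 8 3 E
final 7 3 S

n=0: pose=(7,3,S); sL=90/377, sR=18/53; mL=18/53, mR=-11556/19981; mL+mR=-90/377 → advance -1; mR−mL=-18342/19981 → turn -1·90°
n=1: pose=(7,4,W); sL=9/29, sR=45/197; mL=45/197, mR=-3078/5713; mL+mR=-9/29 → advance -1; mR−mL=-4383/5713 → turn -1·90°
n=2: pose=(8,4,N); sL=18/73, sR=18/97; mL=18/97, mR=-3060/7081; mL+mR=-18/73 → advance -1; mR−mL=-4374/7081 → turn -1·90°
n=3: pose=(8,3,E); sL=45/226, sR=45/178; mL=45/178, mR=-4545/10057; mL+mR=-45/226 → advance -1; mR−mL=-14175/20114 → turn -1·90°
n=4: pose=(7,3,S); sL=90/377, sR=18/53; mL=18/53, mR=-11556/19981; mL+mR=-90/377 → advance -1; mR−mL=-18342/19981 → turn -1·90°
n=5: pose=(7,4,W); sL=9/29, sR=45/197; mL=45/197, mR=-3078/5713; mL+mR=-9/29 → advance -1; mR−mL=-4383/5713 → turn -1·90°
n=6: pose=(8,4,N); sL=18/73, sR=18/97; mL=18/97, mR=-3060/7081; mL+mR=-18/73 → advance -1; mR−mL=-4374/7081 → turn -1·90°
n=7: pose=(8,3,E); sL=45/226, sR=45/178; mL=45/178, mR=-4545/10057; mL+mR=-45/226 → advance -1; mR−mL=-14175/20114 → turn -1·90°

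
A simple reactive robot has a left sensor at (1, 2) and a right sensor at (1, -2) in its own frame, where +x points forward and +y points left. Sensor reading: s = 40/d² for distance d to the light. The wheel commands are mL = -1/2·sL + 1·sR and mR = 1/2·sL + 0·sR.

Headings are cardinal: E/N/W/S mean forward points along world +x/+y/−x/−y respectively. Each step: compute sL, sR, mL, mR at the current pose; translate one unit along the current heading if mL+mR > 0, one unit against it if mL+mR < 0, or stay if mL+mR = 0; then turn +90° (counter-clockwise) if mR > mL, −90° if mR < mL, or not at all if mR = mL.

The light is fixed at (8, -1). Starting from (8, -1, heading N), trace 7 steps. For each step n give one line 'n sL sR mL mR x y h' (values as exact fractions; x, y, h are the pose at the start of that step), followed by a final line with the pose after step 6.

n=0: pose=(8,-1,N); sL=8, sR=8; mL=4, mR=4; mL+mR=8 → advance +1; mR−mL=0 → turn +0·90°
n=1: pose=(8,0,N); sL=5, sR=5; mL=5/2, mR=5/2; mL+mR=5 → advance +1; mR−mL=0 → turn +0·90°
n=2: pose=(8,1,N); sL=40/13, sR=40/13; mL=20/13, mR=20/13; mL+mR=40/13 → advance +1; mR−mL=0 → turn +0·90°
n=3: pose=(8,2,N); sL=2, sR=2; mL=1, mR=1; mL+mR=2 → advance +1; mR−mL=0 → turn +0·90°
n=4: pose=(8,3,N); sL=40/29, sR=40/29; mL=20/29, mR=20/29; mL+mR=40/29 → advance +1; mR−mL=0 → turn +0·90°
n=5: pose=(8,4,N); sL=1, sR=1; mL=1/2, mR=1/2; mL+mR=1 → advance +1; mR−mL=0 → turn +0·90°
n=6: pose=(8,5,N); sL=40/53, sR=40/53; mL=20/53, mR=20/53; mL+mR=40/53 → advance +1; mR−mL=0 → turn +0·90°

0 8 8 4 4 8 -1 N
1 5 5 5/2 5/2 8 0 N
2 40/13 40/13 20/13 20/13 8 1 N
3 2 2 1 1 8 2 N
4 40/29 40/29 20/29 20/29 8 3 N
5 1 1 1/2 1/2 8 4 N
6 40/53 40/53 20/53 20/53 8 5 N
final 8 6 N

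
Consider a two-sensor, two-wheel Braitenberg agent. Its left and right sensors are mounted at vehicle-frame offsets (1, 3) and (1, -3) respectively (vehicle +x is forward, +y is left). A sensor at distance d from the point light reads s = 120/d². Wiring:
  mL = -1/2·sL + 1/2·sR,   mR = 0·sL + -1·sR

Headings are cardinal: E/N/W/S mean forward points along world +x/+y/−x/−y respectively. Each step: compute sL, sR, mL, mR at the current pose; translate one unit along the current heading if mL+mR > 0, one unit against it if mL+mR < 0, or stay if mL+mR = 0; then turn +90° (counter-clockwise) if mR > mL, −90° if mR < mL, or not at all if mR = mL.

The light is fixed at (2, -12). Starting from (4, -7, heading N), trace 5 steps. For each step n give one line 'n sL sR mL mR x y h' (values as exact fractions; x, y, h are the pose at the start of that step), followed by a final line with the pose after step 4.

0 120/37 120/61 -1440/2257 -120/61 4 -7 N
1 60/29 12 144/29 -12 4 -8 E
2 24/5 120/13 144/65 -120/13 3 -8 S
3 30 15/8 -225/16 -15/8 3 -7 W
4 120/41 120/17 1440/697 -120/17 4 -7 S
final 4 -6 W

n=0: pose=(4,-7,N); sL=120/37, sR=120/61; mL=-1440/2257, mR=-120/61; mL+mR=-5880/2257 → advance -1; mR−mL=-3000/2257 → turn -1·90°
n=1: pose=(4,-8,E); sL=60/29, sR=12; mL=144/29, mR=-12; mL+mR=-204/29 → advance -1; mR−mL=-492/29 → turn -1·90°
n=2: pose=(3,-8,S); sL=24/5, sR=120/13; mL=144/65, mR=-120/13; mL+mR=-456/65 → advance -1; mR−mL=-744/65 → turn -1·90°
n=3: pose=(3,-7,W); sL=30, sR=15/8; mL=-225/16, mR=-15/8; mL+mR=-255/16 → advance -1; mR−mL=195/16 → turn +1·90°
n=4: pose=(4,-7,S); sL=120/41, sR=120/17; mL=1440/697, mR=-120/17; mL+mR=-3480/697 → advance -1; mR−mL=-6360/697 → turn -1·90°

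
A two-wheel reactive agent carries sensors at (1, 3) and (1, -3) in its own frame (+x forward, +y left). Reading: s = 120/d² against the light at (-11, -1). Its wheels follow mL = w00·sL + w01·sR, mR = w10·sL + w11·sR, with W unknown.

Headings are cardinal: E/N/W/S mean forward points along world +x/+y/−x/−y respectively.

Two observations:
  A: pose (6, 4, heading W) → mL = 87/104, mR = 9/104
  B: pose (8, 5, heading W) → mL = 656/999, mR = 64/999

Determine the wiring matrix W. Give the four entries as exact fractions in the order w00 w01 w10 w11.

1 1 1 -1

obs A: pose=(6,4,W) → sL=6/13, sR=3/8, mL=87/104, mR=9/104
obs B: pose=(8,5,W) → sL=40/111, sR=8/27, mL=656/999, mR=64/999
sensor matrix S = [[6/13, 3/8], [40/111, 8/27]]; det S = 7/4329
solve [mL_A; mL_B] = S·[w00; w01] and [mR_A; mR_B] = S·[w10; w11]:
  w00 = 1, w01 = 1, w10 = 1, w11 = -1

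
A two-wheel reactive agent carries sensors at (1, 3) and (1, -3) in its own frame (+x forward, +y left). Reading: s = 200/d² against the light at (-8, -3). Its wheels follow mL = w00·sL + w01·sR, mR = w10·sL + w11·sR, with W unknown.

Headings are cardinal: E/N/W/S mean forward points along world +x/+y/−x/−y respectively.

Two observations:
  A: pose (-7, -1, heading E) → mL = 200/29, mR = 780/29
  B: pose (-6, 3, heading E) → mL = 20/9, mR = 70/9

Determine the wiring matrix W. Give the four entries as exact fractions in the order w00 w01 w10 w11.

obs A: pose=(-7,-1,E) → sL=200/29, sR=40, mL=200/29, mR=780/29
obs B: pose=(-6,3,E) → sL=20/9, sR=100/9, mL=20/9, mR=70/9
sensor matrix S = [[200/29, 40], [20/9, 100/9]]; det S = -3200/261
solve [mL_A; mL_B] = S·[w00; w01] and [mR_A; mR_B] = S·[w10; w11]:
  w00 = 1, w01 = 0, w10 = 1, w11 = 1/2

1 0 1 1/2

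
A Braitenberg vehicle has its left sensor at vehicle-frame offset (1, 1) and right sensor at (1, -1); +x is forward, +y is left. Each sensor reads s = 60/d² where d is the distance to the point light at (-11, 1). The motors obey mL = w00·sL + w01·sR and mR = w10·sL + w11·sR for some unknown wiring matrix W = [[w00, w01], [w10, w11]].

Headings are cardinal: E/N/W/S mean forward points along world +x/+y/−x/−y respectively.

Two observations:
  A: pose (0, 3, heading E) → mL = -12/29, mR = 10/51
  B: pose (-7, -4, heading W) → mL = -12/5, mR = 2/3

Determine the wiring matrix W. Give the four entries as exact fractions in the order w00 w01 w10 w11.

0 -1 1/2 0

obs A: pose=(0,3,E) → sL=20/51, sR=12/29, mL=-12/29, mR=10/51
obs B: pose=(-7,-4,W) → sL=4/3, sR=12/5, mL=-12/5, mR=2/3
sensor matrix S = [[20/51, 12/29], [4/3, 12/5]]; det S = 192/493
solve [mL_A; mL_B] = S·[w00; w01] and [mR_A; mR_B] = S·[w10; w11]:
  w00 = 0, w01 = -1, w10 = 1/2, w11 = 0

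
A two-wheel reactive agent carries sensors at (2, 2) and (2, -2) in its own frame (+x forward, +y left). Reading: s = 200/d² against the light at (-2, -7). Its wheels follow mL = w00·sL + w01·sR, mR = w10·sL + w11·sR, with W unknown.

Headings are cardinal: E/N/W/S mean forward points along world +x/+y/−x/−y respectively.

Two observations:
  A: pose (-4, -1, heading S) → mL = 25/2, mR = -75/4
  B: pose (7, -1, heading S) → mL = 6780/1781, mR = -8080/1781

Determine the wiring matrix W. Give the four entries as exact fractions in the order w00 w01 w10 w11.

1/2 1 -1 -1

obs A: pose=(-4,-1,S) → sL=25/2, sR=25/4, mL=25/2, mR=-75/4
obs B: pose=(7,-1,S) → sL=200/137, sR=40/13, mL=6780/1781, mR=-8080/1781
sensor matrix S = [[25/2, 25/4], [200/137, 40/13]]; det S = 52250/1781
solve [mL_A; mL_B] = S·[w00; w01] and [mR_A; mR_B] = S·[w10; w11]:
  w00 = 1/2, w01 = 1, w10 = -1, w11 = -1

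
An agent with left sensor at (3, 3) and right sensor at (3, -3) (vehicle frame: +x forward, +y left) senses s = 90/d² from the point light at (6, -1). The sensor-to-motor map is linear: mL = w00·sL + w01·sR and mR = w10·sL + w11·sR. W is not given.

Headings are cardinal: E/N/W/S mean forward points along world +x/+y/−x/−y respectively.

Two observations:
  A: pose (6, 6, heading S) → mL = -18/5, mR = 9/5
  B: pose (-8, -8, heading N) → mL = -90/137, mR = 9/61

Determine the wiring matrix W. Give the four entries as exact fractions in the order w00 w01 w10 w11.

obs A: pose=(6,6,S) → sL=18/5, sR=18/5, mL=-18/5, mR=9/5
obs B: pose=(-8,-8,N) → sL=18/61, sR=90/137, mL=-90/137, mR=9/61
sensor matrix S = [[18/5, 18/5], [18/61, 90/137]]; det S = 54432/41785
solve [mL_A; mL_B] = S·[w00; w01] and [mR_A; mR_B] = S·[w10; w11]:
  w00 = 0, w01 = -1, w10 = 1/2, w11 = 0

0 -1 1/2 0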